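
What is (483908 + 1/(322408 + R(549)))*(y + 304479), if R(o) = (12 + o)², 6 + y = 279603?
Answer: 180077534656002108/637129 ≈ 2.8264e+11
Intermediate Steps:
y = 279597 (y = -6 + 279603 = 279597)
(483908 + 1/(322408 + R(549)))*(y + 304479) = (483908 + 1/(322408 + (12 + 549)²))*(279597 + 304479) = (483908 + 1/(322408 + 561²))*584076 = (483908 + 1/(322408 + 314721))*584076 = (483908 + 1/637129)*584076 = (308311820133/637129)*584076 = 180077534656002108/637129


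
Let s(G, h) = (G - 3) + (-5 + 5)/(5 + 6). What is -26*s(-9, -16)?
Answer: 312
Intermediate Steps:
s(G, h) = -3 + G (s(G, h) = (-3 + G) + 0/11 = (-3 + G) + 0*(1/11) = (-3 + G) + 0 = -3 + G)
-26*s(-9, -16) = -26*(-3 - 9) = -26*(-12) = 312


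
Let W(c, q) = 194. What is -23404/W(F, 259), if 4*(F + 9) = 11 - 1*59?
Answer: -11702/97 ≈ -120.64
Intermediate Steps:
F = -21 (F = -9 + (11 - 1*59)/4 = -9 + (11 - 59)/4 = -9 + (¼)*(-48) = -9 - 12 = -21)
-23404/W(F, 259) = -23404/194 = -23404*1/194 = -11702/97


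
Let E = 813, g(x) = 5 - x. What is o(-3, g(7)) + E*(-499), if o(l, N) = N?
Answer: -405689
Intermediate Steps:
o(-3, g(7)) + E*(-499) = (5 - 1*7) + 813*(-499) = (5 - 7) - 405687 = -2 - 405687 = -405689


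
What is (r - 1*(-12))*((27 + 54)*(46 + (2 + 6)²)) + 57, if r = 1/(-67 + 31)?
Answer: 213459/2 ≈ 1.0673e+5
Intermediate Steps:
r = -1/36 (r = 1/(-36) = -1/36 ≈ -0.027778)
(r - 1*(-12))*((27 + 54)*(46 + (2 + 6)²)) + 57 = (-1/36 - 1*(-12))*((27 + 54)*(46 + (2 + 6)²)) + 57 = (-1/36 + 12)*(81*(46 + 8²)) + 57 = 431*(81*(46 + 64))/36 + 57 = 431*(81*110)/36 + 57 = (431/36)*8910 + 57 = 213345/2 + 57 = 213459/2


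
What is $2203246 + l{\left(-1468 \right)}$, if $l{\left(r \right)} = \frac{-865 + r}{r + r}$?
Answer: $\frac{6468732589}{2936} \approx 2.2032 \cdot 10^{6}$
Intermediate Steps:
$l{\left(r \right)} = \frac{-865 + r}{2 r}$
$2203246 + l{\left(-1468 \right)} = 2203246 + \frac{-865 - 1468}{2 \left(-1468\right)} = 2203246 + \frac{1}{2} \left(- \frac{1}{1468}\right) \left(-2333\right) = 2203246 + \frac{2333}{2936} = \frac{6468732589}{2936}$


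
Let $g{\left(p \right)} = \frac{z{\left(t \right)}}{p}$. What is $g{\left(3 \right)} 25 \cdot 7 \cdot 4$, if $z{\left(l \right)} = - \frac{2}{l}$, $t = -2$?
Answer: $\frac{700}{3} \approx 233.33$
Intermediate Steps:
$g{\left(p \right)} = \frac{1}{p}$ ($g{\left(p \right)} = \frac{\left(-2\right) \frac{1}{-2}}{p} = \frac{\left(-2\right) \left(- \frac{1}{2}\right)}{p} = 1 \frac{1}{p} = \frac{1}{p}$)
$g{\left(3 \right)} 25 \cdot 7 \cdot 4 = \frac{1}{3} \cdot 25 \cdot 7 \cdot 4 = \frac{1}{3} \cdot 25 \cdot 28 = \frac{25}{3} \cdot 28 = \frac{700}{3}$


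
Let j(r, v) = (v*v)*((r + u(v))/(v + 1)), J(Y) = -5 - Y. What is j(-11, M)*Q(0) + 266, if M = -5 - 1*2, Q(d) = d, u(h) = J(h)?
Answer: 266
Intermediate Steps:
u(h) = -5 - h
M = -7 (M = -5 - 2 = -7)
j(r, v) = v²*(-5 + r - v)/(1 + v) (j(r, v) = (v*v)*((r + (-5 - v))/(v + 1)) = v²*((-5 + r - v)/(1 + v)) = v²*(-5 + r - v)/(1 + v))
j(-11, M)*Q(0) + 266 = ((-7)²*(-5 - 11 - 1*(-7))/(1 - 7))*0 + 266 = (49*(-5 - 11 + 7)/(-6))*0 + 266 = (49*(-⅙)*(-9))*0 + 266 = (147/2)*0 + 266 = 0 + 266 = 266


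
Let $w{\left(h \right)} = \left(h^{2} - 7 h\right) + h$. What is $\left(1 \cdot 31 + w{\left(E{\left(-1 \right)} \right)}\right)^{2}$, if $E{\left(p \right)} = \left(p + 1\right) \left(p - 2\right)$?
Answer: $961$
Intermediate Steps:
$E{\left(p \right)} = \left(1 + p\right) \left(-2 + p\right)$
$w{\left(h \right)} = h^{2} - 6 h$
$\left(1 \cdot 31 + w{\left(E{\left(-1 \right)} \right)}\right)^{2} = \left(1 \cdot 31 + \left(-2 + \left(-1\right)^{2} - -1\right) \left(-6 - \left(1 - 1\right)\right)\right)^{2} = \left(31 + \left(-2 + 1 + 1\right) \left(-6 + \left(-2 + 1 + 1\right)\right)\right)^{2} = \left(31 + 0 \left(-6 + 0\right)\right)^{2} = \left(31 + 0 \left(-6\right)\right)^{2} = \left(31 + 0\right)^{2} = 31^{2} = 961$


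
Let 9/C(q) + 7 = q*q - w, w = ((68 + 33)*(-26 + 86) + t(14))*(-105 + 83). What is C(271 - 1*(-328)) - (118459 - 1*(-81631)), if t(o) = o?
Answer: -98528717971/492422 ≈ -2.0009e+5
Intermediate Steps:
w = -133628 (w = ((68 + 33)*(-26 + 86) + 14)*(-105 + 83) = (101*60 + 14)*(-22) = (6060 + 14)*(-22) = 6074*(-22) = -133628)
C(q) = 9/(133621 + q²) (C(q) = 9/(-7 + (q*q - 1*(-133628))) = 9/(-7 + (q² + 133628)) = 9/(-7 + (133628 + q²)) = 9/(133621 + q²))
C(271 - 1*(-328)) - (118459 - 1*(-81631)) = 9/(133621 + (271 - 1*(-328))²) - (118459 - 1*(-81631)) = 9/(133621 + (271 + 328)²) - (118459 + 81631) = 9/(133621 + 599²) - 1*200090 = 9/(133621 + 358801) - 200090 = 9/492422 - 200090 = -98528717971/492422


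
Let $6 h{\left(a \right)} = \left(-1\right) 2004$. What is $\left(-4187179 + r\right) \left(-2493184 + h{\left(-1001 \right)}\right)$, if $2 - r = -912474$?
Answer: $8165530875154$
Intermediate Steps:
$r = 912476$ ($r = 2 - -912474 = 2 + 912474 = 912476$)
$h{\left(a \right)} = -334$ ($h{\left(a \right)} = \frac{\left(-1\right) 2004}{6} = \frac{1}{6} \left(-2004\right) = -334$)
$\left(-4187179 + r\right) \left(-2493184 + h{\left(-1001 \right)}\right) = \left(-4187179 + 912476\right) \left(-2493184 - 334\right) = \left(-3274703\right) \left(-2493518\right) = 8165530875154$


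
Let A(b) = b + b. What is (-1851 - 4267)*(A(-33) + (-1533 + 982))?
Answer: 3774806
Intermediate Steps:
A(b) = 2*b
(-1851 - 4267)*(A(-33) + (-1533 + 982)) = (-1851 - 4267)*(2*(-33) + (-1533 + 982)) = -6118*(-66 - 551) = -6118*(-617) = 3774806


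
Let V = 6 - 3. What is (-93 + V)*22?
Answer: -1980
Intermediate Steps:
V = 3
(-93 + V)*22 = (-93 + 3)*22 = -90*22 = -1980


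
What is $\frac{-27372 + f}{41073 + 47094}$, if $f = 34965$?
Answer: $\frac{2531}{29389} \approx 0.086121$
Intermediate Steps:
$\frac{-27372 + f}{41073 + 47094} = \frac{-27372 + 34965}{41073 + 47094} = \frac{7593}{88167} = 7593 \cdot \frac{1}{88167} = \frac{2531}{29389}$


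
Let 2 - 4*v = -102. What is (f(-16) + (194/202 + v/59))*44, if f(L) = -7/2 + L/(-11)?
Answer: -168954/5959 ≈ -28.353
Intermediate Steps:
v = 26 (v = ½ - ¼*(-102) = ½ + 51/2 = 26)
f(L) = -7/2 - L/11 (f(L) = -7*½ + L*(-1/11) = -7/2 - L/11)
(f(-16) + (194/202 + v/59))*44 = ((-7/2 - 1/11*(-16)) + (194/202 + 26/59))*44 = ((-7/2 + 16/11) + (194*(1/202) + 26*(1/59)))*44 = (-45/22 + (97/101 + 26/59))*44 = (-45/22 + 8349/5959)*44 = -84477/131098*44 = -168954/5959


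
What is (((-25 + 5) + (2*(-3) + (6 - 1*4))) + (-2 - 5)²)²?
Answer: 625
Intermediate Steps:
(((-25 + 5) + (2*(-3) + (6 - 1*4))) + (-2 - 5)²)² = ((-20 + (-6 + (6 - 4))) + (-7)²)² = ((-20 + (-6 + 2)) + 49)² = ((-20 - 4) + 49)² = (-24 + 49)² = 25² = 625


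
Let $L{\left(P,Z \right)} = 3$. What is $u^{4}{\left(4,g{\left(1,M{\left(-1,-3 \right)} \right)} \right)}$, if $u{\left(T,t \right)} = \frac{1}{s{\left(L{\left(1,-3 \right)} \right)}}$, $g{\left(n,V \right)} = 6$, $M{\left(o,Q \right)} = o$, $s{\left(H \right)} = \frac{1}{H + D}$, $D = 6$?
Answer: $6561$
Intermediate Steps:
$s{\left(H \right)} = \frac{1}{6 + H}$ ($s{\left(H \right)} = \frac{1}{H + 6} = \frac{1}{6 + H}$)
$u{\left(T,t \right)} = 9$ ($u{\left(T,t \right)} = \frac{1}{\frac{1}{6 + 3}} = \frac{1}{\frac{1}{9}} = 9$)
$u^{4}{\left(4,g{\left(1,M{\left(-1,-3 \right)} \right)} \right)} = 9^{4} = 6561$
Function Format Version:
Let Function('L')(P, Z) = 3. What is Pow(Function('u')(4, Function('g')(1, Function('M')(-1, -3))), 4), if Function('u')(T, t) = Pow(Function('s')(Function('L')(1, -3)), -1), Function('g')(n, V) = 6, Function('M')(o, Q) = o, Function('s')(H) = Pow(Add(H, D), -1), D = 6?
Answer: 6561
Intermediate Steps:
Function('s')(H) = Pow(Add(6, H), -1) (Function('s')(H) = Pow(Add(H, 6), -1) = Pow(Add(6, H), -1))
Function('u')(T, t) = 9 (Function('u')(T, t) = Pow(Pow(Add(6, 3), -1), -1) = Pow(Pow(9, -1), -1) = Pow(Rational(1, 9), -1) = 9)
Pow(Function('u')(4, Function('g')(1, Function('M')(-1, -3))), 4) = Pow(9, 4) = 6561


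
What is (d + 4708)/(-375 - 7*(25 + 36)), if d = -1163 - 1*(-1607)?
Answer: -2576/401 ≈ -6.4239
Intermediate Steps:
d = 444 (d = -1163 + 1607 = 444)
(d + 4708)/(-375 - 7*(25 + 36)) = (444 + 4708)/(-375 - 7*(25 + 36)) = 5152/(-375 - 7*61) = 5152/(-375 - 427) = 5152/(-802) = 5152*(-1/802) = -2576/401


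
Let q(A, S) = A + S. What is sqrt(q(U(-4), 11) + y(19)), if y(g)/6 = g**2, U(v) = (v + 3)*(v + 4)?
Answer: sqrt(2177) ≈ 46.658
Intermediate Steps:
U(v) = (3 + v)*(4 + v)
y(g) = 6*g**2
sqrt(q(U(-4), 11) + y(19)) = sqrt(((12 + (-4)**2 + 7*(-4)) + 11) + 6*19**2) = sqrt(((12 + 16 - 28) + 11) + 6*361) = sqrt((0 + 11) + 2166) = sqrt(11 + 2166) = sqrt(2177)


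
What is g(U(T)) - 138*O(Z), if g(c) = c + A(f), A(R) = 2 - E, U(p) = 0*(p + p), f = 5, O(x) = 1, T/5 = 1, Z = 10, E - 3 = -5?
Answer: -134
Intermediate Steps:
E = -2 (E = 3 - 5 = -2)
T = 5 (T = 5*1 = 5)
U(p) = 0 (U(p) = 0*(2*p) = 0)
A(R) = 4 (A(R) = 2 - 1*(-2) = 2 + 2 = 4)
g(c) = 4 + c (g(c) = c + 4 = 4 + c)
g(U(T)) - 138*O(Z) = (4 + 0) - 138*1 = 4 - 138 = -134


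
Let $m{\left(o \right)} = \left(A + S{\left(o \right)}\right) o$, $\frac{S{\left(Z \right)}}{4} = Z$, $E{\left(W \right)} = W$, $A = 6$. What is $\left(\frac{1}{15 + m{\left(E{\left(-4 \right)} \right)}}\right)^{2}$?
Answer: $\frac{1}{3025} \approx 0.00033058$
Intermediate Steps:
$S{\left(Z \right)} = 4 Z$
$m{\left(o \right)} = o \left(6 + 4 o\right)$ ($m{\left(o \right)} = \left(6 + 4 o\right) o = o \left(6 + 4 o\right)$)
$\left(\frac{1}{15 + m{\left(E{\left(-4 \right)} \right)}}\right)^{2} = \left(\frac{1}{15 + 2 \left(-4\right) \left(3 + 2 \left(-4\right)\right)}\right)^{2} = \left(\frac{1}{15 + 2 \left(-4\right) \left(3 - 8\right)}\right)^{2} = \left(\frac{1}{15 + 2 \left(-4\right) \left(-5\right)}\right)^{2} = \left(\frac{1}{15 + 40}\right)^{2} = \left(\frac{1}{55}\right)^{2} = \frac{1}{3025}$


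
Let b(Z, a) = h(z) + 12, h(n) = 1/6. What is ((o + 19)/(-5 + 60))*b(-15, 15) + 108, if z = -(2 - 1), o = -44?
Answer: 6763/66 ≈ 102.47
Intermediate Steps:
z = -1 (z = -1*1 = -1)
h(n) = ⅙
b(Z, a) = 73/6 (b(Z, a) = ⅙ + 12 = 73/6)
((o + 19)/(-5 + 60))*b(-15, 15) + 108 = ((-44 + 19)/(-5 + 60))*(73/6) + 108 = -25/55*(73/6) + 108 = -25*1/55*(73/6) + 108 = -5/11*73/6 + 108 = -365/66 + 108 = 6763/66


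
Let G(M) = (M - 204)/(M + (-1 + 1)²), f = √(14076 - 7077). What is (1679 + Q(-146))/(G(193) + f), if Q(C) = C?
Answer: 44583/3571310 + 782229*√6999/3571310 ≈ 18.337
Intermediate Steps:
f = √6999 ≈ 83.660
G(M) = (-204 + M)/M (G(M) = (-204 + M)/(M + 0²) = (-204 + M)/(M + 0) = (-204 + M)/M)
(1679 + Q(-146))/(G(193) + f) = (1679 - 146)/((-204 + 193)/193 + √6999) = 1533/((1/193)*(-11) + √6999) = 1533/(-11/193 + √6999)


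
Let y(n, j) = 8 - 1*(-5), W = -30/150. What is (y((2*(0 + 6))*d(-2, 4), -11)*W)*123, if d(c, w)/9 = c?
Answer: -1599/5 ≈ -319.80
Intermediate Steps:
W = -⅕ (W = -30*1/150 = -⅕ ≈ -0.20000)
d(c, w) = 9*c
y(n, j) = 13 (y(n, j) = 8 + 5 = 13)
(y((2*(0 + 6))*d(-2, 4), -11)*W)*123 = (13*(-⅕))*123 = -13/5*123 = -1599/5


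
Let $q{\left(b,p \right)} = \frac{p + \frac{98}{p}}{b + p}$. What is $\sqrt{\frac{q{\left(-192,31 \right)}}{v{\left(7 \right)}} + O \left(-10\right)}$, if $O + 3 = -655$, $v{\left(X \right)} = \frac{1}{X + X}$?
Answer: $\frac{\sqrt{3343557886}}{713} \approx 81.099$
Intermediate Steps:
$v{\left(X \right)} = \frac{1}{2 X}$
$O = -658$ ($O = -3 - 655 = -658$)
$q{\left(b,p \right)} = \frac{p + \frac{98}{p}}{b + p}$
$\sqrt{\frac{q{\left(-192,31 \right)}}{v{\left(7 \right)}} + O \left(-10\right)} = \sqrt{\frac{\frac{1}{31} \frac{1}{-192 + 31} \left(98 + 31^{2}\right)}{\frac{1}{2} \cdot \frac{1}{7}} - -6580} = \sqrt{\frac{\frac{1}{31} \frac{1}{-161} \left(98 + 961\right)}{\frac{1}{2} \cdot \frac{1}{7}} + 6580} = \sqrt{\frac{1}{31} \left(- \frac{1}{161}\right) 1059 \frac{1}{\frac{1}{14}} + 6580} = \sqrt{\left(- \frac{1059}{4991}\right) 14 + 6580} = \sqrt{- \frac{2118}{713} + 6580} = \sqrt{\frac{4689422}{713}} = \frac{\sqrt{3343557886}}{713}$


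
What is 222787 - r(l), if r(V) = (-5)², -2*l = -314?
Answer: 222762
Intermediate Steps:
l = 157 (l = -½*(-314) = 157)
r(V) = 25
222787 - r(l) = 222787 - 1*25 = 222787 - 25 = 222762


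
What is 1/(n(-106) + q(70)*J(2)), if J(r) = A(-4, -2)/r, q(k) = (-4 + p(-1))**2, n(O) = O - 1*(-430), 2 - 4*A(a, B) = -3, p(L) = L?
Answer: 8/2717 ≈ 0.0029444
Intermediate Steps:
A(a, B) = 5/4 (A(a, B) = 1/2 - 1/4*(-3) = 1/2 + 3/4 = 5/4)
n(O) = 430 + O (n(O) = O + 430 = 430 + O)
q(k) = 25 (q(k) = (-4 - 1)**2 = (-5)**2 = 25)
J(r) = 5/(4*r)
1/(n(-106) + q(70)*J(2)) = 1/((430 - 106) + 25*((5/4)/2)) = 1/(324 + 25*((5/4)*(1/2))) = 1/(324 + 25*(5/8)) = 1/(324 + 125/8) = 1/(2717/8) = 8/2717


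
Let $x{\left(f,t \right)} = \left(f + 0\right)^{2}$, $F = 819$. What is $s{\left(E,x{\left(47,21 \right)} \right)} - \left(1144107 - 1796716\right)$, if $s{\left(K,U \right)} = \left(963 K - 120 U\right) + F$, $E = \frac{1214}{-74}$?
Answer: $\frac{13784335}{37} \approx 3.7255 \cdot 10^{5}$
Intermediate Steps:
$x{\left(f,t \right)} = f^{2}$
$E = - \frac{607}{37}$ ($E = 1214 \left(- \frac{1}{74}\right) = - \frac{607}{37} \approx -16.405$)
$s{\left(K,U \right)} = 819 - 120 U + 963 K$ ($s{\left(K,U \right)} = \left(963 K - 120 U\right) + 819 = \left(- 120 U + 963 K\right) + 819 = 819 - 120 U + 963 K$)
$s{\left(E,x{\left(47,21 \right)} \right)} - \left(1144107 - 1796716\right) = \left(819 - 120 \cdot 47^{2} + 963 \left(- \frac{607}{37}\right)\right) - \left(1144107 - 1796716\right) = \left(819 - 265080 - \frac{584541}{37}\right) - -652609 = \left(819 - 265080 - \frac{584541}{37}\right) + 652609 = - \frac{10362198}{37} + 652609 = \frac{13784335}{37}$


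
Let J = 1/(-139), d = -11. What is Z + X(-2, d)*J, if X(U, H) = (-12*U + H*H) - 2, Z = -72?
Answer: -10151/139 ≈ -73.029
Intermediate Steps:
X(U, H) = -2 + H² - 12*U (X(U, H) = (-12*U + H²) - 2 = (H² - 12*U) - 2 = -2 + H² - 12*U)
J = -1/139 ≈ -0.0071942
Z + X(-2, d)*J = -72 + (-2 + (-11)² - 12*(-2))*(-1/139) = -72 + (-2 + 121 + 24)*(-1/139) = -72 + 143*(-1/139) = -72 - 143/139 = -10151/139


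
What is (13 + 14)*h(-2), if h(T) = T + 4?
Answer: 54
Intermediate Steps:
h(T) = 4 + T
(13 + 14)*h(-2) = (13 + 14)*(4 - 2) = 27*2 = 54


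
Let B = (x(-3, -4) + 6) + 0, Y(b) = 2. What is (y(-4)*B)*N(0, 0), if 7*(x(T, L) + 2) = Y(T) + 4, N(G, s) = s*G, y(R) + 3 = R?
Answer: 0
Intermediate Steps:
y(R) = -3 + R
N(G, s) = G*s
x(T, L) = -8/7 (x(T, L) = -2 + (2 + 4)/7 = -2 + (⅐)*6 = -2 + 6/7 = -8/7)
B = 34/7 (B = (-8/7 + 6) + 0 = 34/7 + 0 = 34/7 ≈ 4.8571)
(y(-4)*B)*N(0, 0) = ((-3 - 4)*(34/7))*(0*0) = -7*34/7*0 = -34*0 = 0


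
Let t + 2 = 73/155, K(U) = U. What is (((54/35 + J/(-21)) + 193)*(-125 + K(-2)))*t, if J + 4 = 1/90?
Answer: 738519097/19530 ≈ 37815.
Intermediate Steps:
J = -359/90 (J = -4 + 1/90 = -359/90 ≈ -3.9889)
t = -237/155 (t = -2 + 73/155 = -237/155 ≈ -1.5290)
(((54/35 + J/(-21)) + 193)*(-125 + K(-2)))*t = (((54/35 - 359/90/(-21)) + 193)*(-125 - 2))*(-237/155) = (((54*(1/35) - 359/90*(-1/21)) + 193)*(-127))*(-237/155) = (((54/35 + 359/1890) + 193)*(-127))*(-237/155) = ((655/378 + 193)*(-127))*(-237/155) = ((73609/378)*(-127))*(-237/155) = -9348343/378*(-237/155) = 738519097/19530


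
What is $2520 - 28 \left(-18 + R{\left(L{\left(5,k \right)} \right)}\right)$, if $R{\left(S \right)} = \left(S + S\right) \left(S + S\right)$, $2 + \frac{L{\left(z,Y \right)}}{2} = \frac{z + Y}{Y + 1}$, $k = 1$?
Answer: $2576$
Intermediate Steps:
$L{\left(z,Y \right)} = -4 + \frac{2 \left(Y + z\right)}{1 + Y}$ ($L{\left(z,Y \right)} = -4 + 2 \frac{z + Y}{Y + 1} = -4 + 2 \frac{Y + z}{1 + Y} = -4 + \frac{2 \left(Y + z\right)}{1 + Y}$)
$R{\left(S \right)} = 4 S^{2}$ ($R{\left(S \right)} = 2 S 2 S = 4 S^{2}$)
$2520 - 28 \left(-18 + R{\left(L{\left(5,k \right)} \right)}\right) = 2520 - 28 \left(-18 + 4 \left(\frac{2 \left(-2 + 5 - 1\right)}{1 + 1}\right)^{2}\right) = 2520 - 28 \left(-18 + 4 \left(\frac{2 \left(-2 + 5 - 1\right)}{2}\right)^{2}\right) = 2520 - 28 \left(-18 + 4 \left(2 \cdot \frac{1}{2} \cdot 2\right)^{2}\right) = 2520 - 28 \left(-18 + 4 \cdot 2^{2}\right) = 2520 - 28 \left(-18 + 4 \cdot 4\right) = 2520 - 28 \left(-18 + 16\right) = 2520 - -56 = 2520 + 56 = 2576$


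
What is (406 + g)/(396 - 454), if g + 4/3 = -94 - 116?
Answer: -292/87 ≈ -3.3563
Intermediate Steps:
g = -634/3 (g = -4/3 + (-94 - 116) = -4/3 - 210 = -634/3 ≈ -211.33)
(406 + g)/(396 - 454) = (406 - 634/3)/(396 - 454) = (584/3)/(-58) = (584/3)*(-1/58) = -292/87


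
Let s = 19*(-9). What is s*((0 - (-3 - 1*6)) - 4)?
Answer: -855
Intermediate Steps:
s = -171
s*((0 - (-3 - 1*6)) - 4) = -171*((0 - (-3 - 1*6)) - 4) = -171*((0 - (-3 - 6)) - 4) = -171*((0 - 1*(-9)) - 4) = -171*((0 + 9) - 4) = -171*(9 - 4) = -171*5 = -855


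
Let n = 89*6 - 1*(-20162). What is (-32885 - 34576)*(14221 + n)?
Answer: -2355535737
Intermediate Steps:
n = 20696 (n = 534 + 20162 = 20696)
(-32885 - 34576)*(14221 + n) = (-32885 - 34576)*(14221 + 20696) = -67461*34917 = -2355535737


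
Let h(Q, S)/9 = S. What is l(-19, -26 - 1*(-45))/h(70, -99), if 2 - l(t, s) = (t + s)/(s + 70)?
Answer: -2/891 ≈ -0.0022447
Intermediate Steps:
h(Q, S) = 9*S
l(t, s) = 2 - (s + t)/(70 + s) (l(t, s) = 2 - (t + s)/(s + 70) = 2 - (s + t)/(70 + s))
l(-19, -26 - 1*(-45))/h(70, -99) = ((140 + (-26 - 1*(-45)) - 1*(-19))/(70 + (-26 - 1*(-45))))/((9*(-99))) = ((140 + (-26 + 45) + 19)/(70 + (-26 + 45)))/(-891) = ((140 + 19 + 19)/(70 + 19))*(-1/891) = (178/89)*(-1/891) = ((1/89)*178)*(-1/891) = 2*(-1/891) = -2/891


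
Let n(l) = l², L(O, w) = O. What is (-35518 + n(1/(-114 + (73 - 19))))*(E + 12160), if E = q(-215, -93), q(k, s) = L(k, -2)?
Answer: -305469004811/720 ≈ -4.2426e+8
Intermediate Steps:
q(k, s) = k
E = -215
(-35518 + n(1/(-114 + (73 - 19))))*(E + 12160) = (-35518 + (1/(-114 + (73 - 19)))²)*(-215 + 12160) = (-35518 + (1/(-114 + 54))²)*11945 = (-35518 + (1/(-60))²)*11945 = (-35518 + (-1/60)²)*11945 = (-35518 + 1/3600)*11945 = -127864799/3600*11945 = -305469004811/720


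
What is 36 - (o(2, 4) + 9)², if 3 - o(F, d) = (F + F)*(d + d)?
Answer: -364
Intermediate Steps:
o(F, d) = 3 - 4*F*d (o(F, d) = 3 - (F + F)*(d + d) = 3 - 2*F*2*d = 3 - 4*F*d)
36 - (o(2, 4) + 9)² = 36 - ((3 - 4*2*4) + 9)² = 36 - ((3 - 32) + 9)² = 36 - (-29 + 9)² = 36 - 1*(-20)² = 36 - 1*400 = 36 - 400 = -364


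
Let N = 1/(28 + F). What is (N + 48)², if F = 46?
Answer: 12623809/5476 ≈ 2305.3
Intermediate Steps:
N = 1/74 (N = 1/(28 + 46) = 1/74 ≈ 0.013514)
(N + 48)² = (1/74 + 48)² = (3553/74)² = 12623809/5476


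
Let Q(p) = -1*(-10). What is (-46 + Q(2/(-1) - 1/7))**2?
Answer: 1296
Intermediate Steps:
Q(p) = 10
(-46 + Q(2/(-1) - 1/7))**2 = (-46 + 10)**2 = (-36)**2 = 1296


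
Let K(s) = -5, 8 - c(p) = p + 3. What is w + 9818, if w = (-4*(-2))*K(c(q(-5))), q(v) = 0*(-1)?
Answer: 9778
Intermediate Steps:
q(v) = 0
c(p) = 5 - p (c(p) = 8 - (p + 3) = 8 - (3 + p) = 8 + (-3 - p) = 5 - p)
w = -40 (w = -4*(-2)*(-5) = 8*(-5) = -40)
w + 9818 = -40 + 9818 = 9778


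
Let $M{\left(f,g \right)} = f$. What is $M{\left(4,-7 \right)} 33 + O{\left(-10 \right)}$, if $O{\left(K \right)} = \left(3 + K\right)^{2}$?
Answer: $181$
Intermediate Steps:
$M{\left(4,-7 \right)} 33 + O{\left(-10 \right)} = 4 \cdot 33 + \left(3 - 10\right)^{2} = 132 + \left(-7\right)^{2} = 132 + 49 = 181$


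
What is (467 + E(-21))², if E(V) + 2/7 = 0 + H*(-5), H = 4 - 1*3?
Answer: 10445824/49 ≈ 2.1318e+5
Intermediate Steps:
H = 1 (H = 4 - 3 = 1)
E(V) = -37/7 (E(V) = -2/7 + (0 + 1*(-5)) = -2/7 + (0 - 5) = -2/7 - 5 = -37/7)
(467 + E(-21))² = (467 - 37/7)² = (3232/7)² = 10445824/49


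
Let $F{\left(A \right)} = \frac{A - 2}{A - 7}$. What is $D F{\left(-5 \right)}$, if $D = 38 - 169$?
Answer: $- \frac{917}{12} \approx -76.417$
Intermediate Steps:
$D = -131$ ($D = 38 - 169 = -131$)
$F{\left(A \right)} = \frac{-2 + A}{-7 + A}$
$D F{\left(-5 \right)} = - 131 \frac{-2 - 5}{-7 - 5} = - 131 \frac{1}{-12} \left(-7\right) = - 131 \left(\left(- \frac{1}{12}\right) \left(-7\right)\right) = \left(-131\right) \frac{7}{12} = - \frac{917}{12}$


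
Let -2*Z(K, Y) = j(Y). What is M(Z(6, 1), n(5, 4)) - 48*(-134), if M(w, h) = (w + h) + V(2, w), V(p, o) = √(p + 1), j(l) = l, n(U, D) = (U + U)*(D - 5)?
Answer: 12843/2 + √3 ≈ 6423.2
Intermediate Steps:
n(U, D) = 2*U*(-5 + D) (n(U, D) = (2*U)*(-5 + D) = 2*U*(-5 + D))
V(p, o) = √(1 + p)
Z(K, Y) = -Y/2
M(w, h) = h + w + √3 (M(w, h) = (w + h) + √(1 + 2) = (h + w) + √3 = h + w + √3)
M(Z(6, 1), n(5, 4)) - 48*(-134) = (2*5*(-5 + 4) - ½*1 + √3) - 48*(-134) = (2*5*(-1) - ½ + √3) + 6432 = (-10 - ½ + √3) + 6432 = (-21/2 + √3) + 6432 = 12843/2 + √3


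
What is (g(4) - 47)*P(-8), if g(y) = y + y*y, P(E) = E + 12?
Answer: -108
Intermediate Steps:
P(E) = 12 + E
g(y) = y + y**2
(g(4) - 47)*P(-8) = (4*(1 + 4) - 47)*(12 - 8) = (4*5 - 47)*4 = (20 - 47)*4 = -27*4 = -108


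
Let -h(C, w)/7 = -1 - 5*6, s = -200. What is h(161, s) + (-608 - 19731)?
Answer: -20122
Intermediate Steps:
h(C, w) = 217 (h(C, w) = -7*(-1 - 5*6) = -7*(-1 - 30) = -7*(-31) = 217)
h(161, s) + (-608 - 19731) = 217 + (-608 - 19731) = 217 - 20339 = -20122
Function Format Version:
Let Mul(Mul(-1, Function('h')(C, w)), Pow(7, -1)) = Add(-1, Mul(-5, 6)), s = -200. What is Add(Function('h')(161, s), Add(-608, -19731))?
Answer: -20122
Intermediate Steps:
Function('h')(C, w) = 217 (Function('h')(C, w) = Mul(-7, Add(-1, Mul(-5, 6))) = Mul(-7, Add(-1, -30)) = Mul(-7, -31) = 217)
Add(Function('h')(161, s), Add(-608, -19731)) = Add(217, Add(-608, -19731)) = Add(217, -20339) = -20122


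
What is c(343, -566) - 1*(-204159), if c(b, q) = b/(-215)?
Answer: 43893842/215 ≈ 2.0416e+5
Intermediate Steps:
c(b, q) = -b/215 (c(b, q) = b*(-1/215) = -b/215)
c(343, -566) - 1*(-204159) = -1/215*343 - 1*(-204159) = -343/215 + 204159 = 43893842/215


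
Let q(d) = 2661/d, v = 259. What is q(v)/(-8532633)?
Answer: -887/736650649 ≈ -1.2041e-6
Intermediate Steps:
q(v)/(-8532633) = (2661/259)/(-8532633) = (2661*(1/259))*(-1/8532633) = (2661/259)*(-1/8532633) = -887/736650649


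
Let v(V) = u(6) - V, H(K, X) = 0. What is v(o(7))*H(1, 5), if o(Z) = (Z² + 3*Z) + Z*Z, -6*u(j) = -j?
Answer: 0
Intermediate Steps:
u(j) = j/6 (u(j) = -(-1)*j/6 = j/6)
o(Z) = 2*Z² + 3*Z (o(Z) = (Z² + 3*Z) + Z² = 2*Z² + 3*Z)
v(V) = 1 - V (v(V) = (⅙)*6 - V = 1 - V)
v(o(7))*H(1, 5) = (1 - 7*(3 + 2*7))*0 = (1 - 7*(3 + 14))*0 = (1 - 7*17)*0 = (1 - 1*119)*0 = (1 - 119)*0 = -118*0 = 0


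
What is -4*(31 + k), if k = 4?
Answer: -140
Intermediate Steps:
-4*(31 + k) = -4*(31 + 4) = -4*35 = -140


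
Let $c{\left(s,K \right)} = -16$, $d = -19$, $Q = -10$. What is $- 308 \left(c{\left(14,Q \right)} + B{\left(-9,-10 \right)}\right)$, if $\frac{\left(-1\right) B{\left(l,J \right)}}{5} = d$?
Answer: $-24332$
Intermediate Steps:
$B{\left(l,J \right)} = 95$ ($B{\left(l,J \right)} = \left(-5\right) \left(-19\right) = 95$)
$- 308 \left(c{\left(14,Q \right)} + B{\left(-9,-10 \right)}\right) = - 308 \left(-16 + 95\right) = \left(-308\right) 79 = -24332$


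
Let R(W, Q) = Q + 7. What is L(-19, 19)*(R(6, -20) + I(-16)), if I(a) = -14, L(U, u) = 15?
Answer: -405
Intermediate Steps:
R(W, Q) = 7 + Q
L(-19, 19)*(R(6, -20) + I(-16)) = 15*((7 - 20) - 14) = 15*(-13 - 14) = 15*(-27) = -405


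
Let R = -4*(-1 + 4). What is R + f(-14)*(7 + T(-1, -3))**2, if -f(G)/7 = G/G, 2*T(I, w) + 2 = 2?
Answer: -355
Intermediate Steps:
T(I, w) = 0 (T(I, w) = -1 + (1/2)*2 = -1 + 1 = 0)
f(G) = -7 (f(G) = -7*G/G = -7*1 = -7)
R = -12 (R = -4*3 = -12)
R + f(-14)*(7 + T(-1, -3))**2 = -12 - 7*(7 + 0)**2 = -12 - 7*7**2 = -12 - 7*49 = -12 - 343 = -355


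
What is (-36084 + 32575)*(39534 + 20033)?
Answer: -209020603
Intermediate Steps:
(-36084 + 32575)*(39534 + 20033) = -3509*59567 = -209020603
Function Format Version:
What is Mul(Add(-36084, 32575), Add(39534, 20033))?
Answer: -209020603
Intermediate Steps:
Mul(Add(-36084, 32575), Add(39534, 20033)) = Mul(-3509, 59567) = -209020603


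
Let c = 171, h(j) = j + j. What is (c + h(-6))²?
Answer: 25281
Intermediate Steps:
h(j) = 2*j
(c + h(-6))² = (171 + 2*(-6))² = (171 - 12)² = 159² = 25281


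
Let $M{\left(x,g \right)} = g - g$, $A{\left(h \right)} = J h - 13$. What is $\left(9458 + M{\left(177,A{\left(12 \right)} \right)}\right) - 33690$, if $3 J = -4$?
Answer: $-24232$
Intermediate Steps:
$J = - \frac{4}{3}$ ($J = \frac{1}{3} \left(-4\right) = - \frac{4}{3} \approx -1.3333$)
$A{\left(h \right)} = -13 - \frac{4 h}{3}$ ($A{\left(h \right)} = - \frac{4 h}{3} - 13 = -13 - \frac{4 h}{3}$)
$M{\left(x,g \right)} = 0$
$\left(9458 + M{\left(177,A{\left(12 \right)} \right)}\right) - 33690 = \left(9458 + 0\right) - 33690 = 9458 - 33690 = -24232$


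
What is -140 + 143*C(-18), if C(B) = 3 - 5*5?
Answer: -3286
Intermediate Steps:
C(B) = -22 (C(B) = 3 - 25 = -22)
-140 + 143*C(-18) = -140 + 143*(-22) = -140 - 3146 = -3286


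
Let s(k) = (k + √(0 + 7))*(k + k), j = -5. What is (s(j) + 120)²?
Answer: 29600 - 3400*√7 ≈ 20604.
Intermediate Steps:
s(k) = 2*k*(k + √7) (s(k) = (k + √7)*(2*k) = 2*k*(k + √7))
(s(j) + 120)² = (2*(-5)*(-5 + √7) + 120)² = ((50 - 10*√7) + 120)² = (170 - 10*√7)²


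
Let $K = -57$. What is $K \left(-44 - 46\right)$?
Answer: $5130$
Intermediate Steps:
$K \left(-44 - 46\right) = - 57 \left(-44 - 46\right) = \left(-57\right) \left(-90\right) = 5130$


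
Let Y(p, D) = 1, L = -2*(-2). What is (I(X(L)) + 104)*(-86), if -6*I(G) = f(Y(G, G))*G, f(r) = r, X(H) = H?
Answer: -26660/3 ≈ -8886.7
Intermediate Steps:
L = 4
I(G) = -G/6
(I(X(L)) + 104)*(-86) = (-⅙*4 + 104)*(-86) = (-⅔ + 104)*(-86) = (310/3)*(-86) = -26660/3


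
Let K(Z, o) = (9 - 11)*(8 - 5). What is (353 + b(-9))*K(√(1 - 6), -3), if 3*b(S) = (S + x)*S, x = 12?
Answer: -2064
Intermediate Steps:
K(Z, o) = -6 (K(Z, o) = -2*3 = -6)
b(S) = S*(12 + S)/3 (b(S) = ((S + 12)*S)/3 = ((12 + S)*S)/3 = (S*(12 + S))/3 = S*(12 + S)/3)
(353 + b(-9))*K(√(1 - 6), -3) = (353 + (⅓)*(-9)*(12 - 9))*(-6) = (353 + (⅓)*(-9)*3)*(-6) = (353 - 9)*(-6) = 344*(-6) = -2064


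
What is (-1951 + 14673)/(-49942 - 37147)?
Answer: -12722/87089 ≈ -0.14608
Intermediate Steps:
(-1951 + 14673)/(-49942 - 37147) = 12722/(-87089) = 12722*(-1/87089) = -12722/87089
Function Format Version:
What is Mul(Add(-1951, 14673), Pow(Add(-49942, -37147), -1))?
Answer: Rational(-12722, 87089) ≈ -0.14608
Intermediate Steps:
Mul(Add(-1951, 14673), Pow(Add(-49942, -37147), -1)) = Mul(12722, Pow(-87089, -1)) = Mul(12722, Rational(-1, 87089)) = Rational(-12722, 87089)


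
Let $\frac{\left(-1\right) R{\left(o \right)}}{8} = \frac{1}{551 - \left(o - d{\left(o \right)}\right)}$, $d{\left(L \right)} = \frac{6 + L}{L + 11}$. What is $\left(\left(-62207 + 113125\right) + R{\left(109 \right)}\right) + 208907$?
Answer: $\frac{2762199383}{10631} \approx 2.5983 \cdot 10^{5}$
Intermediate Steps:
$d{\left(L \right)} = \frac{6 + L}{11 + L}$
$R{\left(o \right)} = - \frac{8}{551 - o + \frac{6 + o}{11 + o}}$ ($R{\left(o \right)} = - \frac{8}{551 - \left(o - \frac{6 + o}{11 + o}\right)} = - \frac{8}{551 - o + \frac{6 + o}{11 + o}}$)
$\left(\left(-62207 + 113125\right) + R{\left(109 \right)}\right) + 208907 = \left(\left(-62207 + 113125\right) + \frac{8 \left(11 + 109\right)}{-6067 + 109^{2} - 58969}\right) + 208907 = \left(50918 + 8 \frac{1}{-6067 + 11881 - 58969} \cdot 120\right) + 208907 = \left(50918 + 8 \frac{1}{-53155} \cdot 120\right) + 208907 = \left(50918 + 8 \left(- \frac{1}{53155}\right) 120\right) + 208907 = \left(50918 - \frac{192}{10631}\right) + 208907 = \frac{541309066}{10631} + 208907 = \frac{2762199383}{10631}$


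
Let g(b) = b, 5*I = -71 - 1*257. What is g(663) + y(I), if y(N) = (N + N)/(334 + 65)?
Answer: 1322029/1995 ≈ 662.67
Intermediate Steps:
I = -328/5 (I = (-71 - 1*257)/5 = (-71 - 257)/5 = (⅕)*(-328) = -328/5 ≈ -65.600)
y(N) = 2*N/399 (y(N) = (2*N)/399 = (2*N)*(1/399) = 2*N/399)
g(663) + y(I) = 663 + (2/399)*(-328/5) = 663 - 656/1995 = 1322029/1995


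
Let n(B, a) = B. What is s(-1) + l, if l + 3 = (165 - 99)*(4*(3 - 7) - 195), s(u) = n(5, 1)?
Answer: -13924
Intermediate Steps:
s(u) = 5
l = -13929 (l = -3 + (165 - 99)*(4*(3 - 7) - 195) = -3 + 66*(4*(-4) - 195) = -3 + 66*(-16 - 195) = -3 + 66*(-211) = -3 - 13926 = -13929)
s(-1) + l = 5 - 13929 = -13924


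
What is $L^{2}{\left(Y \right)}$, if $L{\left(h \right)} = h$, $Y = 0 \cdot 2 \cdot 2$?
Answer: $0$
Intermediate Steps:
$Y = 0$ ($Y = 0 \cdot 2 = 0$)
$L^{2}{\left(Y \right)} = 0^{2} = 0$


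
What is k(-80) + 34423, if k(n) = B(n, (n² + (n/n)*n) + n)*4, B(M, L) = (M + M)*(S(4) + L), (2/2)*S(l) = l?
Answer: -3961737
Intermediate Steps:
S(l) = l
B(M, L) = 2*M*(4 + L) (B(M, L) = (M + M)*(4 + L) = (2*M)*(4 + L) = 2*M*(4 + L))
k(n) = 8*n*(4 + n² + 2*n) (k(n) = (2*n*(4 + ((n² + (n/n)*n) + n)))*4 = (2*n*(4 + ((n² + 1*n) + n)))*4 = (2*n*(4 + ((n² + n) + n)))*4 = (2*n*(4 + ((n + n²) + n)))*4 = (2*n*(4 + (n² + 2*n)))*4 = (2*n*(4 + n² + 2*n))*4 = 8*n*(4 + n² + 2*n))
k(-80) + 34423 = 8*(-80)*(4 - 80*(2 - 80)) + 34423 = 8*(-80)*(4 - 80*(-78)) + 34423 = 8*(-80)*(4 + 6240) + 34423 = 8*(-80)*6244 + 34423 = -3996160 + 34423 = -3961737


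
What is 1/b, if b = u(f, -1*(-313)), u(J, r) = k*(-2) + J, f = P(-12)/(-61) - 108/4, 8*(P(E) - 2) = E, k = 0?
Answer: -122/3295 ≈ -0.037026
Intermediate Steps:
P(E) = 2 + E/8
f = -3295/122 (f = (2 + (1/8)*(-12))/(-61) - 108/4 = (2 - 3/2)*(-1/61) - 108*1/4 = (1/2)*(-1/61) - 27 = -1/122 - 27 = -3295/122 ≈ -27.008)
u(J, r) = J (u(J, r) = 0*(-2) + J = 0 + J = J)
b = -3295/122 ≈ -27.008
1/b = 1/(-3295/122) = -122/3295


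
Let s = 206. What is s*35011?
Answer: 7212266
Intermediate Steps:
s*35011 = 206*35011 = 7212266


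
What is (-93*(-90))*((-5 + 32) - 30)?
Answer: -25110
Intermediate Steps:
(-93*(-90))*((-5 + 32) - 30) = 8370*(27 - 30) = 8370*(-3) = -25110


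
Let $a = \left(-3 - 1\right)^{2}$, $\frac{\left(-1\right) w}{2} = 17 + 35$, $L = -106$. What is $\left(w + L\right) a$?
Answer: $-3360$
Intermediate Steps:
$w = -104$ ($w = - 2 \left(17 + 35\right) = \left(-2\right) 52 = -104$)
$a = 16$ ($a = \left(-4\right)^{2} = 16$)
$\left(w + L\right) a = \left(-104 - 106\right) 16 = \left(-210\right) 16 = -3360$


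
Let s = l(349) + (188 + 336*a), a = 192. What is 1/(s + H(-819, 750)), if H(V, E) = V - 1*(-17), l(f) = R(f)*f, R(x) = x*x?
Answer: 1/42572447 ≈ 2.3489e-8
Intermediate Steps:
R(x) = x²
l(f) = f³ (l(f) = f²*f = f³)
H(V, E) = 17 + V (H(V, E) = V + 17 = 17 + V)
s = 42573249 (s = 349³ + (188 + 336*192) = 42508549 + (188 + 64512) = 42508549 + 64700 = 42573249)
1/(s + H(-819, 750)) = 1/(42573249 + (17 - 819)) = 1/(42573249 - 802) = 1/42572447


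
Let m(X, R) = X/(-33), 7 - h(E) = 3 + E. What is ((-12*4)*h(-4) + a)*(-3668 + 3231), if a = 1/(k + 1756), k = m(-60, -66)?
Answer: 3244730681/19336 ≈ 1.6781e+5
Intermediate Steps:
h(E) = 4 - E (h(E) = 7 - (3 + E) = 7 + (-3 - E) = 4 - E)
m(X, R) = -X/33 (m(X, R) = X*(-1/33) = -X/33)
k = 20/11 (k = -1/33*(-60) = 20/11 ≈ 1.8182)
a = 11/19336 (a = 1/(20/11 + 1756) = 1/(19336/11) = 11/19336 ≈ 0.00056889)
((-12*4)*h(-4) + a)*(-3668 + 3231) = ((-12*4)*(4 - 1*(-4)) + 11/19336)*(-3668 + 3231) = (-48*(4 + 4) + 11/19336)*(-437) = (-48*8 + 11/19336)*(-437) = (-384 + 11/19336)*(-437) = -7425013/19336*(-437) = 3244730681/19336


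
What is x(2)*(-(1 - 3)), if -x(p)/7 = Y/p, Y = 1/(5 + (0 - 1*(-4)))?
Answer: -7/9 ≈ -0.77778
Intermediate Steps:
Y = ⅑ (Y = 1/(5 + (0 + 4)) = 1/(5 + 4) = 1/9 = ⅑ ≈ 0.11111)
x(p) = -7/(9*p)
x(2)*(-(1 - 3)) = (-7/9/2)*(-(1 - 3)) = (-7/9*½)*(-1*(-2)) = -7/18*2 = -7/9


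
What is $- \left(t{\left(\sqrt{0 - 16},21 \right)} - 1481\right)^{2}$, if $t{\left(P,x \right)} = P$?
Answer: $-2193345 + 11848 i \approx -2.1933 \cdot 10^{6} + 11848.0 i$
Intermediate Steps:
$- \left(t{\left(\sqrt{0 - 16},21 \right)} - 1481\right)^{2} = - \left(\sqrt{0 - 16} - 1481\right)^{2} = - \left(\sqrt{-16} - 1481\right)^{2} = - \left(4 i - 1481\right)^{2} = - \left(-1481 + 4 i\right)^{2}$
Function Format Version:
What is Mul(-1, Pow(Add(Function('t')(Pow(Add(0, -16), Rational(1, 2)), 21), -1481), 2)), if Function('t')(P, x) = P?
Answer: Add(-2193345, Mul(11848, I)) ≈ Add(-2.1933e+6, Mul(11848., I))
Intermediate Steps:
Mul(-1, Pow(Add(Function('t')(Pow(Add(0, -16), Rational(1, 2)), 21), -1481), 2)) = Mul(-1, Pow(Add(Pow(Add(0, -16), Rational(1, 2)), -1481), 2)) = Mul(-1, Pow(Add(Pow(-16, Rational(1, 2)), -1481), 2)) = Mul(-1, Pow(Add(Mul(4, I), -1481), 2)) = Mul(-1, Pow(Add(-1481, Mul(4, I)), 2))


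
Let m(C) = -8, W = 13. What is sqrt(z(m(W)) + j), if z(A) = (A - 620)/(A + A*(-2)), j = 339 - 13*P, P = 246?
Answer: 5*I*sqrt(470)/2 ≈ 54.199*I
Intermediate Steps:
j = -2859 (j = 339 - 13*246 = 339 - 3198 = -2859)
z(A) = -(-620 + A)/A (z(A) = (-620 + A)/(A - 2*A) = (-620 + A)/((-A)) = (-620 + A)*(-1/A) = -(-620 + A)/A)
sqrt(z(m(W)) + j) = sqrt((620 - 1*(-8))/(-8) - 2859) = sqrt(-(620 + 8)/8 - 2859) = sqrt(-1/8*628 - 2859) = sqrt(-157/2 - 2859) = sqrt(-5875/2) = 5*I*sqrt(470)/2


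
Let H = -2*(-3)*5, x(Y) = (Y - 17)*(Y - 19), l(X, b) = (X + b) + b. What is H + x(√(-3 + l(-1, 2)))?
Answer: 353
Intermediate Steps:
l(X, b) = X + 2*b
x(Y) = (-19 + Y)*(-17 + Y) (x(Y) = (-17 + Y)*(-19 + Y) = (-19 + Y)*(-17 + Y))
H = 30 (H = 6*5 = 30)
H + x(√(-3 + l(-1, 2))) = 30 + (323 + (√(-3 + (-1 + 2*2)))² - 36*√(-3 + (-1 + 2*2))) = 30 + (323 + (√(-3 + (-1 + 4)))² - 36*√(-3 + (-1 + 4))) = 30 + (323 + (√(-3 + 3))² - 36*√(-3 + 3)) = 30 + (323 + (√0)² - 36*√0) = 30 + (323 + 0² - 36*0) = 30 + (323 + 0 + 0) = 30 + 323 = 353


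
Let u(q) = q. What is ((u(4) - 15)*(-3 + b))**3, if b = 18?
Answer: -4492125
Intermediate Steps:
((u(4) - 15)*(-3 + b))**3 = ((4 - 15)*(-3 + 18))**3 = (-11*15)**3 = (-165)**3 = -4492125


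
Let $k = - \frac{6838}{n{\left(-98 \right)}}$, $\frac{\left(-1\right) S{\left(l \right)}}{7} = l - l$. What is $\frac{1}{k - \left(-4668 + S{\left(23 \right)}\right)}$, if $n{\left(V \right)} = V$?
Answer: $\frac{49}{232151} \approx 0.00021107$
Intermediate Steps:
$S{\left(l \right)} = 0$ ($S{\left(l \right)} = - 7 \left(l - l\right) = \left(-7\right) 0 = 0$)
$k = \frac{3419}{49}$ ($k = - \frac{6838}{-98} = \left(-6838\right) \left(- \frac{1}{98}\right) = \frac{3419}{49} \approx 69.776$)
$\frac{1}{k - \left(-4668 + S{\left(23 \right)}\right)} = \frac{1}{\frac{3419}{49} + \left(4668 - 0\right)} = \frac{1}{\frac{3419}{49} + \left(4668 + 0\right)} = \frac{1}{\frac{3419}{49} + 4668} = \frac{1}{\frac{232151}{49}} = \frac{49}{232151}$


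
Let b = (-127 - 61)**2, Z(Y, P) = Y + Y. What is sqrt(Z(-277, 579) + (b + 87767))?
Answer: sqrt(122557) ≈ 350.08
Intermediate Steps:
Z(Y, P) = 2*Y
b = 35344 (b = (-188)**2 = 35344)
sqrt(Z(-277, 579) + (b + 87767)) = sqrt(2*(-277) + (35344 + 87767)) = sqrt(-554 + 123111) = sqrt(122557)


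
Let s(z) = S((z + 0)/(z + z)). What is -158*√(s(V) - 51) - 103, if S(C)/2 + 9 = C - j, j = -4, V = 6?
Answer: -103 - 316*I*√15 ≈ -103.0 - 1223.9*I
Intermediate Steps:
S(C) = -10 + 2*C (S(C) = -18 + 2*(C - 1*(-4)) = -18 + 2*(C + 4) = -18 + 2*(4 + C) = -18 + (8 + 2*C) = -10 + 2*C)
s(z) = -9 (s(z) = -10 + 2*((z + 0)/(z + z)) = -10 + 2*(z/((2*z))) = -10 + 2*(z*(1/(2*z))) = -10 + 2*(½) = -10 + 1 = -9)
-158*√(s(V) - 51) - 103 = -158*√(-9 - 51) - 103 = -316*I*√15 - 103 = -103 - 316*I*√15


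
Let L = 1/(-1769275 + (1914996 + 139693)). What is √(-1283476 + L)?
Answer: 11*I*√864077956602042/285414 ≈ 1132.9*I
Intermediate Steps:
L = 1/285414 (L = 1/(-1769275 + 2054689) = 1/285414 ≈ 3.5037e-6)
√(-1283476 + L) = √(-1283476 + 1/285414) = √(-366322019063/285414) = 11*I*√864077956602042/285414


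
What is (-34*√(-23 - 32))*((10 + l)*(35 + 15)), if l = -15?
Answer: 8500*I*√55 ≈ 63038.0*I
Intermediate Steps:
(-34*√(-23 - 32))*((10 + l)*(35 + 15)) = (-34*√(-23 - 32))*((10 - 15)*(35 + 15)) = (-34*I*√55)*(-5*50) = -34*I*√55*(-250) = 8500*I*√55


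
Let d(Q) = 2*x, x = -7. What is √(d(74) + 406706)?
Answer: 6*√11297 ≈ 637.72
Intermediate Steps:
d(Q) = -14 (d(Q) = 2*(-7) = -14)
√(d(74) + 406706) = √(-14 + 406706) = √406692 = 6*√11297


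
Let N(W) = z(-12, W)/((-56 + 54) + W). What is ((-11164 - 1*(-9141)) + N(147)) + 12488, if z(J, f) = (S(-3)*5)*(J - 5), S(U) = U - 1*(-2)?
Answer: 303502/29 ≈ 10466.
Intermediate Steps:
S(U) = 2 + U (S(U) = U + 2 = 2 + U)
z(J, f) = 25 - 5*J (z(J, f) = ((2 - 3)*5)*(J - 5) = (-1*5)*(-5 + J) = -5*(-5 + J) = 25 - 5*J)
N(W) = 85/(-2 + W) (N(W) = (25 - 5*(-12))/((-56 + 54) + W) = (25 + 60)/(-2 + W) = 85/(-2 + W))
((-11164 - 1*(-9141)) + N(147)) + 12488 = ((-11164 - 1*(-9141)) + 85/(-2 + 147)) + 12488 = ((-11164 + 9141) + 85/145) + 12488 = (-2023 + 85*(1/145)) + 12488 = (-2023 + 17/29) + 12488 = -58650/29 + 12488 = 303502/29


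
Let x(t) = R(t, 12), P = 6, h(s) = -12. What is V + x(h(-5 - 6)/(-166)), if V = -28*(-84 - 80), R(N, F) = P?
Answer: 4598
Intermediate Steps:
R(N, F) = 6
V = 4592 (V = -28*(-164) = 4592)
x(t) = 6
V + x(h(-5 - 6)/(-166)) = 4592 + 6 = 4598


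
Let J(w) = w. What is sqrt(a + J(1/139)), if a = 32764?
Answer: sqrt(633033383)/139 ≈ 181.01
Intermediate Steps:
sqrt(a + J(1/139)) = sqrt(32764 + 1/139) = sqrt(4554197/139) = sqrt(633033383)/139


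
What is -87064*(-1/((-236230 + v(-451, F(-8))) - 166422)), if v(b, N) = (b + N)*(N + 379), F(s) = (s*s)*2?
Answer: -87064/566413 ≈ -0.15371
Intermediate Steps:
F(s) = 2*s**2 (F(s) = s**2*2 = 2*s**2)
v(b, N) = (379 + N)*(N + b) (v(b, N) = (N + b)*(379 + N) = (379 + N)*(N + b))
-87064*(-1/((-236230 + v(-451, F(-8))) - 166422)) = -87064*(-1/((-236230 + ((2*(-8)**2)**2 + 379*(2*(-8)**2) + 379*(-451) + (2*(-8)**2)*(-451))) - 166422)) = -87064*(-1/((-236230 + ((2*64)**2 + 379*(2*64) - 170929 + (2*64)*(-451))) - 166422)) = -87064*(-1/((-236230 + (128**2 + 379*128 - 170929 + 128*(-451))) - 166422)) = -87064*(-1/((-236230 + (16384 + 48512 - 170929 - 57728)) - 166422)) = -87064*(-1/((-236230 - 163761) - 166422)) = -87064*(-1/(-399991 - 166422)) = -87064/((-1*(-566413))) = -87064/566413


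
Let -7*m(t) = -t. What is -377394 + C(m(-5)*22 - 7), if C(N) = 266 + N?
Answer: -2640055/7 ≈ -3.7715e+5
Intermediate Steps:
m(t) = t/7 (m(t) = -(-1)*t/7 = t/7)
-377394 + C(m(-5)*22 - 7) = -377394 + (266 + (((1/7)*(-5))*22 - 7)) = -377394 + (266 + (-5/7*22 - 7)) = -377394 + (266 + (-110/7 - 7)) = -377394 + (266 - 159/7) = -377394 + 1703/7 = -2640055/7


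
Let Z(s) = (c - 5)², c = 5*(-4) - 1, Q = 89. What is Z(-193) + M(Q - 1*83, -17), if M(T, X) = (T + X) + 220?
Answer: 885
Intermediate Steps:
c = -21 (c = -20 - 1 = -21)
Z(s) = 676 (Z(s) = (-21 - 5)² = (-26)² = 676)
M(T, X) = 220 + T + X
Z(-193) + M(Q - 1*83, -17) = 676 + (220 + (89 - 1*83) - 17) = 676 + (220 + (89 - 83) - 17) = 676 + (220 + 6 - 17) = 676 + 209 = 885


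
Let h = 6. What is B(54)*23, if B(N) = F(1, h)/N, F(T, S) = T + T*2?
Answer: 23/18 ≈ 1.2778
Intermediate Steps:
F(T, S) = 3*T (F(T, S) = T + 2*T = 3*T)
B(N) = 3/N (B(N) = (3*1)/N = 3/N)
B(54)*23 = (3/54)*23 = (3*(1/54))*23 = (1/18)*23 = 23/18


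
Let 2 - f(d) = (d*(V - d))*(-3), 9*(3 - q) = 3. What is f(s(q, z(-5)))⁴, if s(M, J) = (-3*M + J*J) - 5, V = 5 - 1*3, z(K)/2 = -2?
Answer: 2401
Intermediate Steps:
z(K) = -4 (z(K) = 2*(-2) = -4)
V = 2 (V = 5 - 3 = 2)
q = 8/3 (q = 3 - ⅑*3 = 3 - ⅓ = 8/3 ≈ 2.6667)
s(M, J) = -5 + J² - 3*M (s(M, J) = (-3*M + J²) - 5 = (J² - 3*M) - 5 = -5 + J² - 3*M)
f(d) = 2 + 3*d*(2 - d) (f(d) = 2 - d*(2 - d)*(-3) = 2 - (-3)*d*(2 - d) = 2 + 3*d*(2 - d))
f(s(q, z(-5)))⁴ = (2 - 3*(-5 + (-4)² - 3*8/3)² + 6*(-5 + (-4)² - 3*8/3))⁴ = (2 - 3*(-5 + 16 - 8)² + 6*(-5 + 16 - 8))⁴ = (2 - 3*3² + 6*3)⁴ = (2 - 3*9 + 18)⁴ = (2 - 27 + 18)⁴ = (-7)⁴ = 2401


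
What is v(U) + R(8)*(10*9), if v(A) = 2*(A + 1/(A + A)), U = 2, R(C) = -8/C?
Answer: -171/2 ≈ -85.500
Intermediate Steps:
v(A) = 1/A + 2*A (v(A) = 2*(A + 1/(2*A)) = 1/A + 2*A)
v(U) + R(8)*(10*9) = (1/2 + 2*2) + (-8/8)*(10*9) = (1/2 + 4) - 8*1/8*90 = 9/2 - 1*90 = 9/2 - 90 = -171/2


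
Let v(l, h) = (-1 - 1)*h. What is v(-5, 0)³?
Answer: 0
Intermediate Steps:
v(l, h) = -2*h
v(-5, 0)³ = (-2*0)³ = 0³ = 0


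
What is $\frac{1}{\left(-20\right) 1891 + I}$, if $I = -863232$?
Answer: $- \frac{1}{901052} \approx -1.1098 \cdot 10^{-6}$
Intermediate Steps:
$\frac{1}{\left(-20\right) 1891 + I} = \frac{1}{\left(-20\right) 1891 - 863232} = \frac{1}{-37820 - 863232} = \frac{1}{-901052} = - \frac{1}{901052}$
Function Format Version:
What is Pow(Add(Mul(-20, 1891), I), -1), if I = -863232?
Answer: Rational(-1, 901052) ≈ -1.1098e-6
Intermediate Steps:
Pow(Add(Mul(-20, 1891), I), -1) = Pow(Add(Mul(-20, 1891), -863232), -1) = Pow(Add(-37820, -863232), -1) = Pow(-901052, -1) = Rational(-1, 901052)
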